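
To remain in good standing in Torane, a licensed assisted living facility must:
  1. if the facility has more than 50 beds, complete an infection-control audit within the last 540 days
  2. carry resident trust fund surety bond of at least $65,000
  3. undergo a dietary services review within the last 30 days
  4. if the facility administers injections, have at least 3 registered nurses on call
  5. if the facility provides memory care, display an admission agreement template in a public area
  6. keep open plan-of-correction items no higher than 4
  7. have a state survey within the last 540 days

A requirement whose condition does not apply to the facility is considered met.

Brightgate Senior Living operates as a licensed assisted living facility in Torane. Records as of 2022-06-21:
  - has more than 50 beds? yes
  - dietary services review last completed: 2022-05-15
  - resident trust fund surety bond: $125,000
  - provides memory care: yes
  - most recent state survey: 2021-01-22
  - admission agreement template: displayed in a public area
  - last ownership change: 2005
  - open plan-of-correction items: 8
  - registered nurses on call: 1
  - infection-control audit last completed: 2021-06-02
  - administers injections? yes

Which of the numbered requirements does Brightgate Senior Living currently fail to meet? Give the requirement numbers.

3, 4, 6

1. condition 'has more than 50 beds' holds; infection-control audit 384 days ago vs limit 540 → met
2. resident trust fund surety bond $125,000 ≥ $65,000 → met
3. dietary services review 37 days ago vs limit 30 → not met
4. condition 'administers injections' holds; registered nurses on call 1 < 3 → not met
5. condition 'provides memory care' holds; admission agreement template present → met
6. open plan-of-correction items 8 > 4 → not met
7. state survey 515 days ago vs limit 540 → met
Not met: 3, 4, 6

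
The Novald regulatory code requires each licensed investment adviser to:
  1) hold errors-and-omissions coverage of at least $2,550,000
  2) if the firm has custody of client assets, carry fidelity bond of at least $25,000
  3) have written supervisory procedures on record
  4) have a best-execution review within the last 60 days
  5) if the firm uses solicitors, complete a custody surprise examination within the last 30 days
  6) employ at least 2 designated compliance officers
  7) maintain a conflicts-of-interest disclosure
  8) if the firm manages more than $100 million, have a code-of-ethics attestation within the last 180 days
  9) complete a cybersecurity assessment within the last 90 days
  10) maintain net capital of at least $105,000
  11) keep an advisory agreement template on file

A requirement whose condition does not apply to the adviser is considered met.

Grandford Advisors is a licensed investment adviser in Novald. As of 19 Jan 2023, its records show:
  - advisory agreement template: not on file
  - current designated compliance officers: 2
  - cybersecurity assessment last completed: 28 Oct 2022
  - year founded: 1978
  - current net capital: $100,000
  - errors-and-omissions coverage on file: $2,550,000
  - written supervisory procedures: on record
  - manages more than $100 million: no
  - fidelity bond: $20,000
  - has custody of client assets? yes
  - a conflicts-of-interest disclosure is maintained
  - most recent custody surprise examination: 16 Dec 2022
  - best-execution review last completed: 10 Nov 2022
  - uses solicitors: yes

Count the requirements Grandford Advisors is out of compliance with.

5

1. errors-and-omissions coverage $2,550,000 ≥ $2,550,000 → met
2. condition 'has custody of client assets' holds; fidelity bond $20,000 < $25,000 → not met
3. written supervisory procedures present → met
4. best-execution review 70 days ago vs limit 60 → not met
5. condition 'uses solicitors' holds; custody surprise examination 34 days ago vs limit 30 → not met
6. designated compliance officers 2 ≥ 2 → met
7. conflicts-of-interest disclosure present → met
8. condition 'manages more than $100 million' does not hold → requirement n/a → met
9. cybersecurity assessment 83 days ago vs limit 90 → met
10. net capital $100,000 < $105,000 → not met
11. advisory agreement template absent → not met
Not met: 5 of 11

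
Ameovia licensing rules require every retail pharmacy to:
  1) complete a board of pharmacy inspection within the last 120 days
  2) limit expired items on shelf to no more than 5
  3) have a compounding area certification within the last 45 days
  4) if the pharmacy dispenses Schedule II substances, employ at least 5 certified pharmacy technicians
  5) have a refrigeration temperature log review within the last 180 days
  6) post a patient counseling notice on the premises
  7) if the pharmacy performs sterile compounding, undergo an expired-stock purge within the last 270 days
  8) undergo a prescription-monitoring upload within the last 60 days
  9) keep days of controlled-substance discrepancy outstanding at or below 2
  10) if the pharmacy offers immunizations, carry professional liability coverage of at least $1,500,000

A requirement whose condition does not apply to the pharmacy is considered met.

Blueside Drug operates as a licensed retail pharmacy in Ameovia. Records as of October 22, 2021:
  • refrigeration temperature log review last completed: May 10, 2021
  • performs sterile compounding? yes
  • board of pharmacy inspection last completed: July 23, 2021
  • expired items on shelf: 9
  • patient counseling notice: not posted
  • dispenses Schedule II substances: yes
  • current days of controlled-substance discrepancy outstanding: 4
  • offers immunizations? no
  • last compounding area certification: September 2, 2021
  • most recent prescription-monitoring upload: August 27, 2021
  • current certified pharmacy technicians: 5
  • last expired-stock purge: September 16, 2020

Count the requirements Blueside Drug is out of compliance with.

1. board of pharmacy inspection 91 days ago vs limit 120 → met
2. expired items on shelf 9 > 5 → not met
3. compounding area certification 50 days ago vs limit 45 → not met
4. condition 'dispenses Schedule II substances' holds; certified pharmacy technicians 5 ≥ 5 → met
5. refrigeration temperature log review 165 days ago vs limit 180 → met
6. patient counseling notice absent → not met
7. condition 'performs sterile compounding' holds; expired-stock purge 401 days ago vs limit 270 → not met
8. prescription-monitoring upload 56 days ago vs limit 60 → met
9. days of controlled-substance discrepancy outstanding 4 > 2 → not met
10. condition 'offers immunizations' does not hold → requirement n/a → met
Not met: 5 of 10

5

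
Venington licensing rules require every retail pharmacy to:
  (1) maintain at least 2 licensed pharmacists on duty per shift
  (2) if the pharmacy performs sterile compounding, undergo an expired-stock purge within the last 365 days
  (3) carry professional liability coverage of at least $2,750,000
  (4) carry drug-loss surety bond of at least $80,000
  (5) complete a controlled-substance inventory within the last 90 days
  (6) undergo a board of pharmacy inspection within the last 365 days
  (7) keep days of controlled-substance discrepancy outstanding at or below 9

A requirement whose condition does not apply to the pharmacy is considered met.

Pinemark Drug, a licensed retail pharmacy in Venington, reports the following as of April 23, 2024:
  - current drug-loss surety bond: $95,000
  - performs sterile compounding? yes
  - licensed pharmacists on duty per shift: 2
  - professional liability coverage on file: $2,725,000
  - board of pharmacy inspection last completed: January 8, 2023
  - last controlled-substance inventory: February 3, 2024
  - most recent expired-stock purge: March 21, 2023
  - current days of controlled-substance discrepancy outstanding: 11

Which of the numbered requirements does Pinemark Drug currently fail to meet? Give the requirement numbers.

1. licensed pharmacists on duty per shift 2 ≥ 2 → met
2. condition 'performs sterile compounding' holds; expired-stock purge 399 days ago vs limit 365 → not met
3. professional liability coverage $2,725,000 < $2,750,000 → not met
4. drug-loss surety bond $95,000 ≥ $80,000 → met
5. controlled-substance inventory 80 days ago vs limit 90 → met
6. board of pharmacy inspection 471 days ago vs limit 365 → not met
7. days of controlled-substance discrepancy outstanding 11 > 9 → not met
Not met: 2, 3, 6, 7

2, 3, 6, 7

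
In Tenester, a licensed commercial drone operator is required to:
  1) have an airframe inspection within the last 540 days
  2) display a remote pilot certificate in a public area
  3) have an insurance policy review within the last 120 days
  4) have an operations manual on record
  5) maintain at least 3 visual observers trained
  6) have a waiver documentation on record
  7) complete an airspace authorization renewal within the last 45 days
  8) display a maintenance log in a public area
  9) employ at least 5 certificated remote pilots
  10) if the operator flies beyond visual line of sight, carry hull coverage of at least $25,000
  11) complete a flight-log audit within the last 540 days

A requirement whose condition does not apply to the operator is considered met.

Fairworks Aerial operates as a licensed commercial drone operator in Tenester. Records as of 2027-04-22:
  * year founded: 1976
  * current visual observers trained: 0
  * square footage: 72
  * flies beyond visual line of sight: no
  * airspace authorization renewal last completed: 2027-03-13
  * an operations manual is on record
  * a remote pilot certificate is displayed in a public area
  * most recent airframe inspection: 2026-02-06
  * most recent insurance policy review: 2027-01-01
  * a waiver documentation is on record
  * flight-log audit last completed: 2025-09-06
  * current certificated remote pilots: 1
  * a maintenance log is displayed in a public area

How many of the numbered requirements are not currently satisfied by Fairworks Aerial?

1. airframe inspection 440 days ago vs limit 540 → met
2. remote pilot certificate present → met
3. insurance policy review 111 days ago vs limit 120 → met
4. operations manual present → met
5. visual observers trained 0 < 3 → not met
6. waiver documentation present → met
7. airspace authorization renewal 40 days ago vs limit 45 → met
8. maintenance log present → met
9. certificated remote pilots 1 < 5 → not met
10. condition 'flies beyond visual line of sight' does not hold → requirement n/a → met
11. flight-log audit 593 days ago vs limit 540 → not met
Not met: 3 of 11

3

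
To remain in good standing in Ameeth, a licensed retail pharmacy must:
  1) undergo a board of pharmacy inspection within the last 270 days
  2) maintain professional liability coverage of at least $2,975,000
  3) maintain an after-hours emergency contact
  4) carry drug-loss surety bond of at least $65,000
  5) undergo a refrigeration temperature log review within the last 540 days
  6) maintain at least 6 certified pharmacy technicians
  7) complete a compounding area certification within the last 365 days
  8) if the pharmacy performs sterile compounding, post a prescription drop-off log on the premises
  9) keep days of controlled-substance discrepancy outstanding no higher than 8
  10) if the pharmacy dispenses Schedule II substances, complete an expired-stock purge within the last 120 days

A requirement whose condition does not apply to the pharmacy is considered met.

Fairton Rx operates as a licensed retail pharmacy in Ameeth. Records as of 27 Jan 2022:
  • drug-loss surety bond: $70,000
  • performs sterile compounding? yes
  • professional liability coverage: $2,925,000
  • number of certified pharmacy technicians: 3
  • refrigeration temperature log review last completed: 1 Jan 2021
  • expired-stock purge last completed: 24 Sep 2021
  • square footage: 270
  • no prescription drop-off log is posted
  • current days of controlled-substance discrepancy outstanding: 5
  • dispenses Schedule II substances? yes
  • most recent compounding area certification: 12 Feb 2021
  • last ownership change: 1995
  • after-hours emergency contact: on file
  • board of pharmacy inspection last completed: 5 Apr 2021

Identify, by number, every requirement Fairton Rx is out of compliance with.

1. board of pharmacy inspection 297 days ago vs limit 270 → not met
2. professional liability coverage $2,925,000 < $2,975,000 → not met
3. after-hours emergency contact present → met
4. drug-loss surety bond $70,000 ≥ $65,000 → met
5. refrigeration temperature log review 391 days ago vs limit 540 → met
6. certified pharmacy technicians 3 < 6 → not met
7. compounding area certification 349 days ago vs limit 365 → met
8. condition 'performs sterile compounding' holds; prescription drop-off log absent → not met
9. days of controlled-substance discrepancy outstanding 5 ≤ 8 → met
10. condition 'dispenses Schedule II substances' holds; expired-stock purge 125 days ago vs limit 120 → not met
Not met: 1, 2, 6, 8, 10

1, 2, 6, 8, 10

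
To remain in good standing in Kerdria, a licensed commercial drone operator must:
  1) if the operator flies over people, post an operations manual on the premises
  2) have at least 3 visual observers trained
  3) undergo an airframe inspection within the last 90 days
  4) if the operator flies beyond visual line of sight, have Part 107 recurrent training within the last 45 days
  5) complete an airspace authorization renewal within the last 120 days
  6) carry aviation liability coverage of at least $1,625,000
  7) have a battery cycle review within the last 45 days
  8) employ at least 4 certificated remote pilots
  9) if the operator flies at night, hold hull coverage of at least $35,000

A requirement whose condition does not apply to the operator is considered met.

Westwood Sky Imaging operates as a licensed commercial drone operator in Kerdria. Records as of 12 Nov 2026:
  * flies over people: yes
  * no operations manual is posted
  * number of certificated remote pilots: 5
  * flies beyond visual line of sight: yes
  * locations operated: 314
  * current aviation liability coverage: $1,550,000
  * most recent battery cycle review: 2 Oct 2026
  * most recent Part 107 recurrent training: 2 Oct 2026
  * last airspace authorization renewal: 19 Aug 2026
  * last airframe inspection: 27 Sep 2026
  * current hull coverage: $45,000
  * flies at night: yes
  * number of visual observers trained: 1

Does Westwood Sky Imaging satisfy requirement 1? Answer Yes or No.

1. condition 'flies over people' holds; operations manual absent → not met

No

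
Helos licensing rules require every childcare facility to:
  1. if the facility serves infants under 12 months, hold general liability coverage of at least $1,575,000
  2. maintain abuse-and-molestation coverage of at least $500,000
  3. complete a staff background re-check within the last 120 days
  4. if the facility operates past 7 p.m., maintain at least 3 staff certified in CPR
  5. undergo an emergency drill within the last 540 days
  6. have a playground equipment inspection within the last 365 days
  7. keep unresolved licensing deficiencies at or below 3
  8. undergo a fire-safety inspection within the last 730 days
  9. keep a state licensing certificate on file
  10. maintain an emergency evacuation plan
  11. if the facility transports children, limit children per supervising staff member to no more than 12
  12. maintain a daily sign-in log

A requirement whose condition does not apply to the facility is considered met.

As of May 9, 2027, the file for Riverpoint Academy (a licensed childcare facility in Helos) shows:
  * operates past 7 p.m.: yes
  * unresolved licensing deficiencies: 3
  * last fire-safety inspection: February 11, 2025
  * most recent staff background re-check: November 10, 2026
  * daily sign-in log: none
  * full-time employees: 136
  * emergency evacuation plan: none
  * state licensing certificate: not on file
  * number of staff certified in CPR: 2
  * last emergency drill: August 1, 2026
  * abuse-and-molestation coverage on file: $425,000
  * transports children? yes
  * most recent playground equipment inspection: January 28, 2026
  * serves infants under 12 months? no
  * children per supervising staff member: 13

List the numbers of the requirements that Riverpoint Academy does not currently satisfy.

1. condition 'serves infants under 12 months' does not hold → requirement n/a → met
2. abuse-and-molestation coverage $425,000 < $500,000 → not met
3. staff background re-check 180 days ago vs limit 120 → not met
4. condition 'operates past 7 p.m.' holds; staff certified in CPR 2 < 3 → not met
5. emergency drill 281 days ago vs limit 540 → met
6. playground equipment inspection 466 days ago vs limit 365 → not met
7. unresolved licensing deficiencies 3 ≤ 3 → met
8. fire-safety inspection 817 days ago vs limit 730 → not met
9. state licensing certificate absent → not met
10. emergency evacuation plan absent → not met
11. condition 'transports children' holds; children per supervising staff member 13 > 12 → not met
12. daily sign-in log absent → not met
Not met: 2, 3, 4, 6, 8, 9, 10, 11, 12

2, 3, 4, 6, 8, 9, 10, 11, 12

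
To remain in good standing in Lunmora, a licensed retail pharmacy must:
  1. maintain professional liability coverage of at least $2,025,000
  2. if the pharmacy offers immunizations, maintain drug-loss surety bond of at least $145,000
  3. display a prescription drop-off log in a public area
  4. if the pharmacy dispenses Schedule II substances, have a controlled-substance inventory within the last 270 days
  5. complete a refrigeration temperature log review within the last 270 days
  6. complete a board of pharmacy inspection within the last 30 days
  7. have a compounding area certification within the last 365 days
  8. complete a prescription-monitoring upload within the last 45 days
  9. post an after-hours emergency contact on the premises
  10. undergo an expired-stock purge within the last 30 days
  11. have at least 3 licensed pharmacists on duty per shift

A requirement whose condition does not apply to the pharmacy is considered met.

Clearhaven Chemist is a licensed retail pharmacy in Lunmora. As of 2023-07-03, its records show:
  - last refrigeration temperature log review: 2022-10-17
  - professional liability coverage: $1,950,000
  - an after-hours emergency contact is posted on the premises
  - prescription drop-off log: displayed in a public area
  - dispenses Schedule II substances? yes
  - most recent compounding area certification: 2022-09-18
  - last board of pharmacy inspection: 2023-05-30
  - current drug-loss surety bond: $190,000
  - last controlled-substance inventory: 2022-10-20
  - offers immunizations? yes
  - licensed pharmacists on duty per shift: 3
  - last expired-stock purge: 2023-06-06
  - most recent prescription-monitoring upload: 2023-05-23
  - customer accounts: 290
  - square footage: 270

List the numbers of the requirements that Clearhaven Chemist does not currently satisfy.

1. professional liability coverage $1,950,000 < $2,025,000 → not met
2. condition 'offers immunizations' holds; drug-loss surety bond $190,000 ≥ $145,000 → met
3. prescription drop-off log present → met
4. condition 'dispenses Schedule II substances' holds; controlled-substance inventory 256 days ago vs limit 270 → met
5. refrigeration temperature log review 259 days ago vs limit 270 → met
6. board of pharmacy inspection 34 days ago vs limit 30 → not met
7. compounding area certification 288 days ago vs limit 365 → met
8. prescription-monitoring upload 41 days ago vs limit 45 → met
9. after-hours emergency contact present → met
10. expired-stock purge 27 days ago vs limit 30 → met
11. licensed pharmacists on duty per shift 3 ≥ 3 → met
Not met: 1, 6

1, 6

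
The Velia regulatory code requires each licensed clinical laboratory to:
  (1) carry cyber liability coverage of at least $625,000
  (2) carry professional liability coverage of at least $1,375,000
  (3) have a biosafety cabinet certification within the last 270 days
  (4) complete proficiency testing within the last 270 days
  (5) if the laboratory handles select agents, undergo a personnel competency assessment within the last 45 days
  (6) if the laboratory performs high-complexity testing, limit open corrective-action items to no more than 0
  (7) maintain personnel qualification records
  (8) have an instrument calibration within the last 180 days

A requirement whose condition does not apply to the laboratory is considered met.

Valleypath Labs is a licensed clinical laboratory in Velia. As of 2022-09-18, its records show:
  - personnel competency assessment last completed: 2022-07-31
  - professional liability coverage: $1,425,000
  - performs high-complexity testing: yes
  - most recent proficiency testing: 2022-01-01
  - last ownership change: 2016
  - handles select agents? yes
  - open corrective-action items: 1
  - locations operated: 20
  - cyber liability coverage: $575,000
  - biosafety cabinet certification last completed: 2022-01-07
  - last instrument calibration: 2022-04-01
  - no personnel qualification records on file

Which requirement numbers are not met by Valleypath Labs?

1, 5, 6, 7

1. cyber liability coverage $575,000 < $625,000 → not met
2. professional liability coverage $1,425,000 ≥ $1,375,000 → met
3. biosafety cabinet certification 254 days ago vs limit 270 → met
4. proficiency testing 260 days ago vs limit 270 → met
5. condition 'handles select agents' holds; personnel competency assessment 49 days ago vs limit 45 → not met
6. condition 'performs high-complexity testing' holds; open corrective-action items 1 > 0 → not met
7. personnel qualification records absent → not met
8. instrument calibration 170 days ago vs limit 180 → met
Not met: 1, 5, 6, 7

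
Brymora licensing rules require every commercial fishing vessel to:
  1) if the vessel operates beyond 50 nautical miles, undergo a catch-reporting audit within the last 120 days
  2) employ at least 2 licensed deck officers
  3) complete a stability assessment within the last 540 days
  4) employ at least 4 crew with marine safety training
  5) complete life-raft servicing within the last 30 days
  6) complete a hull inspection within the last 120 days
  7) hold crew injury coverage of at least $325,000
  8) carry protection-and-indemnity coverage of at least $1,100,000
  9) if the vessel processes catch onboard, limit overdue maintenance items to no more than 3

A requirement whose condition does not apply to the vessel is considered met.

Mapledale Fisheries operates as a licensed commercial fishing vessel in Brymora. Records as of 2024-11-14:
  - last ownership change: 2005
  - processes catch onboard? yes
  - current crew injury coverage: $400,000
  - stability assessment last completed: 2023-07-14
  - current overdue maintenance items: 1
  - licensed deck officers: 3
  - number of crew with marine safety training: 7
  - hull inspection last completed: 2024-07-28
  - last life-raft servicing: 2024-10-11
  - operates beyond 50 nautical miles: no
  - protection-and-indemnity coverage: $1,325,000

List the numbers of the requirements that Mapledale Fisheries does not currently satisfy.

1. condition 'operates beyond 50 nautical miles' does not hold → requirement n/a → met
2. licensed deck officers 3 ≥ 2 → met
3. stability assessment 489 days ago vs limit 540 → met
4. crew with marine safety training 7 ≥ 4 → met
5. life-raft servicing 34 days ago vs limit 30 → not met
6. hull inspection 109 days ago vs limit 120 → met
7. crew injury coverage $400,000 ≥ $325,000 → met
8. protection-and-indemnity coverage $1,325,000 ≥ $1,100,000 → met
9. condition 'processes catch onboard' holds; overdue maintenance items 1 ≤ 3 → met
Not met: 5

5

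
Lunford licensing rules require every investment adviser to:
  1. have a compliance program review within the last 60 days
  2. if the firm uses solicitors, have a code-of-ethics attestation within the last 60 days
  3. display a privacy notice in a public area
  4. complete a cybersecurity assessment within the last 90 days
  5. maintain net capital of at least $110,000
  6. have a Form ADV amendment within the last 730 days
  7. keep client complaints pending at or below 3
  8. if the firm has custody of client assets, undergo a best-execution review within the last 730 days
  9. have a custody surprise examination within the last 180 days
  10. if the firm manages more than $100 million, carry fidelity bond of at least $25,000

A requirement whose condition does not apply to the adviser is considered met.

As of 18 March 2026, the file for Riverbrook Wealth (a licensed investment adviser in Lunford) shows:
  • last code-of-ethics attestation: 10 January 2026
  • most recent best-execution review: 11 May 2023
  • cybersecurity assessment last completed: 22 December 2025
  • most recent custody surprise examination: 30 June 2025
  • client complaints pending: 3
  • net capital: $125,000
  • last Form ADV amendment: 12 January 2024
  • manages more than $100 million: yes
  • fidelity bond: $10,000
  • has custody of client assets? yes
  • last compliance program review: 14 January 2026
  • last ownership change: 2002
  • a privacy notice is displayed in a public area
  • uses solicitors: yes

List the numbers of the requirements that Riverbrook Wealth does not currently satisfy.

1. compliance program review 63 days ago vs limit 60 → not met
2. condition 'uses solicitors' holds; code-of-ethics attestation 67 days ago vs limit 60 → not met
3. privacy notice present → met
4. cybersecurity assessment 86 days ago vs limit 90 → met
5. net capital $125,000 ≥ $110,000 → met
6. Form ADV amendment 796 days ago vs limit 730 → not met
7. client complaints pending 3 ≤ 3 → met
8. condition 'has custody of client assets' holds; best-execution review 1042 days ago vs limit 730 → not met
9. custody surprise examination 261 days ago vs limit 180 → not met
10. condition 'manages more than $100 million' holds; fidelity bond $10,000 < $25,000 → not met
Not met: 1, 2, 6, 8, 9, 10

1, 2, 6, 8, 9, 10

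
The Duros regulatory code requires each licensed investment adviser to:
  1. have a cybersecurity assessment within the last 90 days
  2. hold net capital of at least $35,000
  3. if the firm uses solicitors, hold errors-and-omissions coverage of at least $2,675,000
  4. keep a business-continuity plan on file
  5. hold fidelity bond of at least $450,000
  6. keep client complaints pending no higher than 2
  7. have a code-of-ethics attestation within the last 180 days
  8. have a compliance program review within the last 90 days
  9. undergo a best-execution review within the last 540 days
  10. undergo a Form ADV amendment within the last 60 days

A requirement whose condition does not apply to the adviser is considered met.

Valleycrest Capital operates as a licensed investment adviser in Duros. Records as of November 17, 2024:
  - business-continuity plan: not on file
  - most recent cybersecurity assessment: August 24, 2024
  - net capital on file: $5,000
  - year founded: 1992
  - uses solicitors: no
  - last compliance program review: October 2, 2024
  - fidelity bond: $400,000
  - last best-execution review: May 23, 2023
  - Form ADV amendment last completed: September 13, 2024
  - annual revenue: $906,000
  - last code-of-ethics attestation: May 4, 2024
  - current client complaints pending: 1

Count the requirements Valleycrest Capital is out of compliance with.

1. cybersecurity assessment 85 days ago vs limit 90 → met
2. net capital $5,000 < $35,000 → not met
3. condition 'uses solicitors' does not hold → requirement n/a → met
4. business-continuity plan absent → not met
5. fidelity bond $400,000 < $450,000 → not met
6. client complaints pending 1 ≤ 2 → met
7. code-of-ethics attestation 197 days ago vs limit 180 → not met
8. compliance program review 46 days ago vs limit 90 → met
9. best-execution review 544 days ago vs limit 540 → not met
10. Form ADV amendment 65 days ago vs limit 60 → not met
Not met: 6 of 10

6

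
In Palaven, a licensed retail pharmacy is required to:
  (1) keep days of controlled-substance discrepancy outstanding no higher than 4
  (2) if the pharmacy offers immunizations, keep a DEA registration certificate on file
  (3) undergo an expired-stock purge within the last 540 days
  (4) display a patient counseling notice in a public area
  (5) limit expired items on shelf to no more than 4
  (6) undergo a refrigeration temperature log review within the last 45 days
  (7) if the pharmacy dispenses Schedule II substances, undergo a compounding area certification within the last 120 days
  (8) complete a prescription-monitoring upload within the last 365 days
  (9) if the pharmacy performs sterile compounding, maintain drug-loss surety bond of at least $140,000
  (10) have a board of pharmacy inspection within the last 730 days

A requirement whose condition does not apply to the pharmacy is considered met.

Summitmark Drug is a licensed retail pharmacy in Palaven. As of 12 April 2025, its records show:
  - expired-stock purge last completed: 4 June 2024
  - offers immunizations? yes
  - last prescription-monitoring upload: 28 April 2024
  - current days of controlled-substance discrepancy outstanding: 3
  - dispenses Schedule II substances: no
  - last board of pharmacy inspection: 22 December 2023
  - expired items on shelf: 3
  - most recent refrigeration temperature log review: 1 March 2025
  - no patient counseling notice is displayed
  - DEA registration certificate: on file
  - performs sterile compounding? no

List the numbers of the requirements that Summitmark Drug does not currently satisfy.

4

1. days of controlled-substance discrepancy outstanding 3 ≤ 4 → met
2. condition 'offers immunizations' holds; DEA registration certificate present → met
3. expired-stock purge 312 days ago vs limit 540 → met
4. patient counseling notice absent → not met
5. expired items on shelf 3 ≤ 4 → met
6. refrigeration temperature log review 42 days ago vs limit 45 → met
7. condition 'dispenses Schedule II substances' does not hold → requirement n/a → met
8. prescription-monitoring upload 349 days ago vs limit 365 → met
9. condition 'performs sterile compounding' does not hold → requirement n/a → met
10. board of pharmacy inspection 477 days ago vs limit 730 → met
Not met: 4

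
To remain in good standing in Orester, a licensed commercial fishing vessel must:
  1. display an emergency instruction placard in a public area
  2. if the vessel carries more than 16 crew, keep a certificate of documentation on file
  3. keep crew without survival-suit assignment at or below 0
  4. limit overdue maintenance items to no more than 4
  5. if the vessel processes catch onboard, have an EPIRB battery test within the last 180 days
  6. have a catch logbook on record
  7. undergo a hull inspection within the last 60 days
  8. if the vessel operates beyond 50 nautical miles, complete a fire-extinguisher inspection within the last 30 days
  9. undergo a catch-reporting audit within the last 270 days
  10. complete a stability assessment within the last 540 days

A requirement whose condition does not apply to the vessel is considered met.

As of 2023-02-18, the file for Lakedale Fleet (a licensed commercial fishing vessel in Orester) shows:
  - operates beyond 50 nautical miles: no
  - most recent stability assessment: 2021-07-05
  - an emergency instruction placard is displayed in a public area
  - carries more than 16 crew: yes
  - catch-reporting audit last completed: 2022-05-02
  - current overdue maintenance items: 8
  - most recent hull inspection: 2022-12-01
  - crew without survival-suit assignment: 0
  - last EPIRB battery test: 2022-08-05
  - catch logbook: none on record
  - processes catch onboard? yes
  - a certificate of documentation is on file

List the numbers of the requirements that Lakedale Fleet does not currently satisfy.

4, 5, 6, 7, 9, 10

1. emergency instruction placard present → met
2. condition 'carries more than 16 crew' holds; certificate of documentation present → met
3. crew without survival-suit assignment 0 ≤ 0 → met
4. overdue maintenance items 8 > 4 → not met
5. condition 'processes catch onboard' holds; EPIRB battery test 197 days ago vs limit 180 → not met
6. catch logbook absent → not met
7. hull inspection 79 days ago vs limit 60 → not met
8. condition 'operates beyond 50 nautical miles' does not hold → requirement n/a → met
9. catch-reporting audit 292 days ago vs limit 270 → not met
10. stability assessment 593 days ago vs limit 540 → not met
Not met: 4, 5, 6, 7, 9, 10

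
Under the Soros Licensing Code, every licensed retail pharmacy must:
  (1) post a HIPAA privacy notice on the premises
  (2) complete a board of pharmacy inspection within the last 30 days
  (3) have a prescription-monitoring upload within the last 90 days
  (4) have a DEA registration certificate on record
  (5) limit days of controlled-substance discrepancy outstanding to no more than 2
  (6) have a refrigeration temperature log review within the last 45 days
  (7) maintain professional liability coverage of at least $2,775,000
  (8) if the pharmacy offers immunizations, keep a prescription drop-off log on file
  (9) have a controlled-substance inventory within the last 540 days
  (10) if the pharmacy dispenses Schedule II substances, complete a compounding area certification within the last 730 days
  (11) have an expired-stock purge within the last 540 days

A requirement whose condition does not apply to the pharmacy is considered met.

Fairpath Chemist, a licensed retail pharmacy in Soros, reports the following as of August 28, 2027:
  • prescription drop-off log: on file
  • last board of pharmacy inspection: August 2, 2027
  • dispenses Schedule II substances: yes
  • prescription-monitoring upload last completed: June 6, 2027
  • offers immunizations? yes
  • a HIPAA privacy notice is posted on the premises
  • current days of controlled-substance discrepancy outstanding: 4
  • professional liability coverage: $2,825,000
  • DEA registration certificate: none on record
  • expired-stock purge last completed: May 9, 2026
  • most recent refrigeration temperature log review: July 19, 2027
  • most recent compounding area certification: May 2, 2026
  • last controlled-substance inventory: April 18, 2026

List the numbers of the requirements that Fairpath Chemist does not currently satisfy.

1. HIPAA privacy notice present → met
2. board of pharmacy inspection 26 days ago vs limit 30 → met
3. prescription-monitoring upload 83 days ago vs limit 90 → met
4. DEA registration certificate absent → not met
5. days of controlled-substance discrepancy outstanding 4 > 2 → not met
6. refrigeration temperature log review 40 days ago vs limit 45 → met
7. professional liability coverage $2,825,000 ≥ $2,775,000 → met
8. condition 'offers immunizations' holds; prescription drop-off log present → met
9. controlled-substance inventory 497 days ago vs limit 540 → met
10. condition 'dispenses Schedule II substances' holds; compounding area certification 483 days ago vs limit 730 → met
11. expired-stock purge 476 days ago vs limit 540 → met
Not met: 4, 5

4, 5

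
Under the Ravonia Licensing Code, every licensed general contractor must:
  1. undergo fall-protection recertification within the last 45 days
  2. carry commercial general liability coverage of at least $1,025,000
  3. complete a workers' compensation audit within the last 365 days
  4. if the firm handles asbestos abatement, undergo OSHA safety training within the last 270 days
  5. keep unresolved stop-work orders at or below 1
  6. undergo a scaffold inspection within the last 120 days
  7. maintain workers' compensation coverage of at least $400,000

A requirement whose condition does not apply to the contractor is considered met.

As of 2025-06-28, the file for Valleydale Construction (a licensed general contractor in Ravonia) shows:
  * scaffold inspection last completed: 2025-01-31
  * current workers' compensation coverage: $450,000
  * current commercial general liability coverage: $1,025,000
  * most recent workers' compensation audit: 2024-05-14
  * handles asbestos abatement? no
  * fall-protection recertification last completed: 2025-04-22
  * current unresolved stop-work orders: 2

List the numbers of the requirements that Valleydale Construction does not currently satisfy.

1, 3, 5, 6

1. fall-protection recertification 67 days ago vs limit 45 → not met
2. commercial general liability coverage $1,025,000 ≥ $1,025,000 → met
3. workers' compensation audit 410 days ago vs limit 365 → not met
4. condition 'handles asbestos abatement' does not hold → requirement n/a → met
5. unresolved stop-work orders 2 > 1 → not met
6. scaffold inspection 148 days ago vs limit 120 → not met
7. workers' compensation coverage $450,000 ≥ $400,000 → met
Not met: 1, 3, 5, 6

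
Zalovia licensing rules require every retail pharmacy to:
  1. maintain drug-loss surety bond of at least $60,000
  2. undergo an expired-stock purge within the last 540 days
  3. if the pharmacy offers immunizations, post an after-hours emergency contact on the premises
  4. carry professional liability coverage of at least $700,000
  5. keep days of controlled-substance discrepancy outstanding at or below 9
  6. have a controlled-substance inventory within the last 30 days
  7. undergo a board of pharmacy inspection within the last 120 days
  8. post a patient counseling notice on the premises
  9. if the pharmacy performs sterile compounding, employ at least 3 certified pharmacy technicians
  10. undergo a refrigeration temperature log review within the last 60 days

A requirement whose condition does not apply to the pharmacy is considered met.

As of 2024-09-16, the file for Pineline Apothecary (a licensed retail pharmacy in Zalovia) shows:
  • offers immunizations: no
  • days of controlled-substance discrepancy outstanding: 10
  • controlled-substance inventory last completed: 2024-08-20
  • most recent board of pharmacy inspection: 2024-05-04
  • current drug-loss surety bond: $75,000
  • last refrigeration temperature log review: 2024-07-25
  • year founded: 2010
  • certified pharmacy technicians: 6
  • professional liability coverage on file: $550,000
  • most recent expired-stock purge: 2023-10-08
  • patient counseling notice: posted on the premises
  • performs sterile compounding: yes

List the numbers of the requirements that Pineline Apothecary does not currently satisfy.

4, 5, 7

1. drug-loss surety bond $75,000 ≥ $60,000 → met
2. expired-stock purge 344 days ago vs limit 540 → met
3. condition 'offers immunizations' does not hold → requirement n/a → met
4. professional liability coverage $550,000 < $700,000 → not met
5. days of controlled-substance discrepancy outstanding 10 > 9 → not met
6. controlled-substance inventory 27 days ago vs limit 30 → met
7. board of pharmacy inspection 135 days ago vs limit 120 → not met
8. patient counseling notice present → met
9. condition 'performs sterile compounding' holds; certified pharmacy technicians 6 ≥ 3 → met
10. refrigeration temperature log review 53 days ago vs limit 60 → met
Not met: 4, 5, 7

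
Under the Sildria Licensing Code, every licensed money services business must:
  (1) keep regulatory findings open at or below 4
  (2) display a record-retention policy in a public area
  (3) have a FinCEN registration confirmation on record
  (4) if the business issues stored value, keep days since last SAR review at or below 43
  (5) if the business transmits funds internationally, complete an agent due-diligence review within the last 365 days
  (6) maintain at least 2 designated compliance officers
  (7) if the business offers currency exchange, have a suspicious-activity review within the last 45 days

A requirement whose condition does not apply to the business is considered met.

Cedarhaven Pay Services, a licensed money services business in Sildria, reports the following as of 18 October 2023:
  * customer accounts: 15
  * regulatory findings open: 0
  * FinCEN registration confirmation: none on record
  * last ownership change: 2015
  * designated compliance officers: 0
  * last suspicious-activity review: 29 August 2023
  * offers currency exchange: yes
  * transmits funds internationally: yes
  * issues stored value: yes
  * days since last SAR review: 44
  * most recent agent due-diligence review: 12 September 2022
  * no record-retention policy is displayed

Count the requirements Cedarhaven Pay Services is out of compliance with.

1. regulatory findings open 0 ≤ 4 → met
2. record-retention policy absent → not met
3. FinCEN registration confirmation absent → not met
4. condition 'issues stored value' holds; days since last SAR review 44 > 43 → not met
5. condition 'transmits funds internationally' holds; agent due-diligence review 401 days ago vs limit 365 → not met
6. designated compliance officers 0 < 2 → not met
7. condition 'offers currency exchange' holds; suspicious-activity review 50 days ago vs limit 45 → not met
Not met: 6 of 7

6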